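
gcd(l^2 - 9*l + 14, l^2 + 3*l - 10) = l - 2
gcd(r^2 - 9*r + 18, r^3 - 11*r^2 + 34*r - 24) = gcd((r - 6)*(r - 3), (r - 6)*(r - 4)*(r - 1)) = r - 6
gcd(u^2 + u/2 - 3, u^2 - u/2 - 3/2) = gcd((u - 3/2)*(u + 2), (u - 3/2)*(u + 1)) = u - 3/2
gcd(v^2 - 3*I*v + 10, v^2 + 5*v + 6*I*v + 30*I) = 1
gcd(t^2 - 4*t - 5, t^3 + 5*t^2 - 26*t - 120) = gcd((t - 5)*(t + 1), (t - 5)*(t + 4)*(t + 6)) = t - 5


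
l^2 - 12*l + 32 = (l - 8)*(l - 4)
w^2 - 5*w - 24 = (w - 8)*(w + 3)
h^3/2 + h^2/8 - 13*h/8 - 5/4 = (h/2 + 1/2)*(h - 2)*(h + 5/4)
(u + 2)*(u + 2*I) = u^2 + 2*u + 2*I*u + 4*I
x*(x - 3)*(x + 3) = x^3 - 9*x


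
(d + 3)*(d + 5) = d^2 + 8*d + 15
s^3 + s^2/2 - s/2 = s*(s - 1/2)*(s + 1)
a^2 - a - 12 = (a - 4)*(a + 3)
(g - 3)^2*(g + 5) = g^3 - g^2 - 21*g + 45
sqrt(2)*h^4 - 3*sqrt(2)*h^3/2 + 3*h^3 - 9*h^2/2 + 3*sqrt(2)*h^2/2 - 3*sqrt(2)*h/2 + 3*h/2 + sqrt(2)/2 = (h - 1)*(h - 1/2)*(h + sqrt(2))*(sqrt(2)*h + 1)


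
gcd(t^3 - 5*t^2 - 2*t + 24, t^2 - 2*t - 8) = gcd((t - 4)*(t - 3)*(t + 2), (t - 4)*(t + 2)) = t^2 - 2*t - 8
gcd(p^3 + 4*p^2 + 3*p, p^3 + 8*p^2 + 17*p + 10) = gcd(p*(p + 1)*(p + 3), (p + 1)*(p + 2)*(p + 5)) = p + 1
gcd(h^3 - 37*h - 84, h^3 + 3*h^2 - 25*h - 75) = h + 3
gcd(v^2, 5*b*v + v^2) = v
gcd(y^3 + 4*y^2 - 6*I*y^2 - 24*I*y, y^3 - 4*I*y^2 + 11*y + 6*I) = y - 6*I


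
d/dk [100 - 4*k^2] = -8*k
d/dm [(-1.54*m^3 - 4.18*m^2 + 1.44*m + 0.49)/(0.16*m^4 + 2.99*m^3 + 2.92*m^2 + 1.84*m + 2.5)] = (0.2464*m^6 + 1.3376*m^5 + 7.3102*m^4 - 14.592*m^3 - 27.8413*m^2 - 23.7616*m + 2.6984)/(0.0256*m^8 + 0.9568*m^7 + 9.8745*m^6 + 18.0504*m^5 + 20.3296*m^4 + 25.6956*m^3 + 17.9856*m^2 + 9.2*m + 6.25)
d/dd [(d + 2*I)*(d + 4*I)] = 2*d + 6*I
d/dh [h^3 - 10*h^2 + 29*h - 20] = 3*h^2 - 20*h + 29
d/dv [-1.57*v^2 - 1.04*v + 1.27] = -3.14*v - 1.04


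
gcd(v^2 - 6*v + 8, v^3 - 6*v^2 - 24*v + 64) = v - 2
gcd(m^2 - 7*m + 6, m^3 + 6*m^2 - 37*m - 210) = m - 6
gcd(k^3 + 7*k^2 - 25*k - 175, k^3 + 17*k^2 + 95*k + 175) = k^2 + 12*k + 35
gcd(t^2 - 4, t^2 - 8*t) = 1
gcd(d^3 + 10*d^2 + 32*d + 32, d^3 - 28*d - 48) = d^2 + 6*d + 8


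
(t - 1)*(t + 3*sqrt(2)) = t^2 - t + 3*sqrt(2)*t - 3*sqrt(2)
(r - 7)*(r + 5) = r^2 - 2*r - 35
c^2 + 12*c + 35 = (c + 5)*(c + 7)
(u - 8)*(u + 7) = u^2 - u - 56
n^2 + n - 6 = (n - 2)*(n + 3)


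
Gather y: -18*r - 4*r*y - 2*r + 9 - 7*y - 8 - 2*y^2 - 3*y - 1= -20*r - 2*y^2 + y*(-4*r - 10)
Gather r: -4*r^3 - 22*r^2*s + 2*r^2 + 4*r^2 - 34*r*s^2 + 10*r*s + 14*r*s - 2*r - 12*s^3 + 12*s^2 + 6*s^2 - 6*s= -4*r^3 + r^2*(6 - 22*s) + r*(-34*s^2 + 24*s - 2) - 12*s^3 + 18*s^2 - 6*s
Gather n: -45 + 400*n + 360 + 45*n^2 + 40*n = 45*n^2 + 440*n + 315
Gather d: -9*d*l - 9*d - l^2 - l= d*(-9*l - 9) - l^2 - l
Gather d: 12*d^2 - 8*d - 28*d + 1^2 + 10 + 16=12*d^2 - 36*d + 27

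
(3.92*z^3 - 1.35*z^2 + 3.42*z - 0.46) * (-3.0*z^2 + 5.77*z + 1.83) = -11.76*z^5 + 26.6684*z^4 - 10.8759*z^3 + 18.6429*z^2 + 3.6044*z - 0.8418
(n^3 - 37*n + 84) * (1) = n^3 - 37*n + 84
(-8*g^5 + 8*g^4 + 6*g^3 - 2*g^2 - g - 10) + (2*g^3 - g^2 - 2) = -8*g^5 + 8*g^4 + 8*g^3 - 3*g^2 - g - 12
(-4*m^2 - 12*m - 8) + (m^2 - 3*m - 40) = -3*m^2 - 15*m - 48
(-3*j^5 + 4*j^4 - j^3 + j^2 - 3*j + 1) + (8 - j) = -3*j^5 + 4*j^4 - j^3 + j^2 - 4*j + 9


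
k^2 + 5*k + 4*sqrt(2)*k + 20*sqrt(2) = (k + 5)*(k + 4*sqrt(2))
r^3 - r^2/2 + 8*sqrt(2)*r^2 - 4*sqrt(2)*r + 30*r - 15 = (r - 1/2)*(r + 3*sqrt(2))*(r + 5*sqrt(2))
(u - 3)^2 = u^2 - 6*u + 9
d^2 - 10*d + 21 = (d - 7)*(d - 3)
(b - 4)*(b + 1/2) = b^2 - 7*b/2 - 2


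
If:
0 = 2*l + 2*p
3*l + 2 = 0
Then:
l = -2/3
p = 2/3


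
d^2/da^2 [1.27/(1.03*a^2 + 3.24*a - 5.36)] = (-2.694686*a^2 - 8.476488*a + 1.27*(2.06*a + 3.24)*(4.12*a + 6.48) + 14.022832)/(1.03*a^2 + 3.24*a - 5.36)^3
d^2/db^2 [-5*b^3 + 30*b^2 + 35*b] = 60 - 30*b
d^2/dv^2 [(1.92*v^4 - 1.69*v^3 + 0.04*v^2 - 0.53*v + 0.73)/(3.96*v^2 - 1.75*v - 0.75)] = (60.217344*v^6 - 79.8336*v^5 + 1.0656*v^4 + 3.86205399999999*v^3 + 69.049458*v^2 - 45.50175*v + 10.2437)/(62.099136*v^6 - 82.3284*v^5 + 1.0989*v^4 + 25.825625*v^3 - 0.208125*v^2 - 2.953125*v - 0.421875)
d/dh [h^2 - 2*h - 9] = 2*h - 2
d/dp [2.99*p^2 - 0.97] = 5.98*p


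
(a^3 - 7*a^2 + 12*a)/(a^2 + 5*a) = (a^2 - 7*a + 12)/(a + 5)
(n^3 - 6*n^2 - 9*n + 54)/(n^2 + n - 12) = (n^2 - 3*n - 18)/(n + 4)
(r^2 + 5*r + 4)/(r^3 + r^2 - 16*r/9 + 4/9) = 9*(r^2 + 5*r + 4)/(9*r^3 + 9*r^2 - 16*r + 4)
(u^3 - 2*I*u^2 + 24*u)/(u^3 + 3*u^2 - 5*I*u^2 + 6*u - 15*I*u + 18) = u*(u + 4*I)/(u^2 + u*(3 + I) + 3*I)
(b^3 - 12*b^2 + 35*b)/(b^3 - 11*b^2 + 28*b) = (b - 5)/(b - 4)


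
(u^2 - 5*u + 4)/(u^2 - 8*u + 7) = (u - 4)/(u - 7)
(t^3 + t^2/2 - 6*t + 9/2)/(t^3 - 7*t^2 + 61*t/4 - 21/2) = 2*(t^2 + 2*t - 3)/(2*t^2 - 11*t + 14)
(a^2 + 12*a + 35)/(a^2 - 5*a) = (a^2 + 12*a + 35)/(a*(a - 5))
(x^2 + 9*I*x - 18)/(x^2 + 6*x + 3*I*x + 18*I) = (x + 6*I)/(x + 6)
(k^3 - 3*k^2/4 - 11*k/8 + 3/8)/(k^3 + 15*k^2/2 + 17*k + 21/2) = (8*k^2 - 14*k + 3)/(4*(2*k^2 + 13*k + 21))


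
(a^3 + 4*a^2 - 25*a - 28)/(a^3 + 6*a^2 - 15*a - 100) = (a^2 + 8*a + 7)/(a^2 + 10*a + 25)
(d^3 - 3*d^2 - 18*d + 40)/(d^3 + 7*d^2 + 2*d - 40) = (d - 5)/(d + 5)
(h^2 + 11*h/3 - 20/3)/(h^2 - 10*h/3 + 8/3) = (h + 5)/(h - 2)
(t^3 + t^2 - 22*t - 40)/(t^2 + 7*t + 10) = (t^2 - t - 20)/(t + 5)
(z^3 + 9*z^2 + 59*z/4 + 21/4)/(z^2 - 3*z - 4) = (4*z^3 + 36*z^2 + 59*z + 21)/(4*(z^2 - 3*z - 4))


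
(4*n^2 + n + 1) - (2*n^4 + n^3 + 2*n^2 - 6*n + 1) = -2*n^4 - n^3 + 2*n^2 + 7*n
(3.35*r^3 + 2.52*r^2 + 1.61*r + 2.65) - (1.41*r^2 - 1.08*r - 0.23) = 3.35*r^3 + 1.11*r^2 + 2.69*r + 2.88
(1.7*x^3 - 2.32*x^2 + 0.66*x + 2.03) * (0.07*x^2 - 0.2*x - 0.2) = 0.119*x^5 - 0.5024*x^4 + 0.1702*x^3 + 0.4741*x^2 - 0.538*x - 0.406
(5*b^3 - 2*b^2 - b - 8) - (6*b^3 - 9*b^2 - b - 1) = -b^3 + 7*b^2 - 7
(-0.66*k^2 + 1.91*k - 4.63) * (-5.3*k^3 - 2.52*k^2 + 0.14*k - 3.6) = 3.498*k^5 - 8.4598*k^4 + 19.6334*k^3 + 14.311*k^2 - 7.5242*k + 16.668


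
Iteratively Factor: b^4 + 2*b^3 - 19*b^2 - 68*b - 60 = (b + 2)*(b^3 - 19*b - 30) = (b + 2)*(b + 3)*(b^2 - 3*b - 10) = (b - 5)*(b + 2)*(b + 3)*(b + 2)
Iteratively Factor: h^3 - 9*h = (h + 3)*(h^2 - 3*h) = (h - 3)*(h + 3)*(h)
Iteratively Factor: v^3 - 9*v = (v)*(v^2 - 9) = v*(v + 3)*(v - 3)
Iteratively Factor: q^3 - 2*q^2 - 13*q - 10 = (q + 1)*(q^2 - 3*q - 10) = (q + 1)*(q + 2)*(q - 5)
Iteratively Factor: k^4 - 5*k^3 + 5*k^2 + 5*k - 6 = (k - 2)*(k^3 - 3*k^2 - k + 3) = (k - 2)*(k - 1)*(k^2 - 2*k - 3) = (k - 2)*(k - 1)*(k + 1)*(k - 3)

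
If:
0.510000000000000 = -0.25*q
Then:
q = -2.04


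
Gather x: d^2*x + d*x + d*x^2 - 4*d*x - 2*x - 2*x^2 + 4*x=x^2*(d - 2) + x*(d^2 - 3*d + 2)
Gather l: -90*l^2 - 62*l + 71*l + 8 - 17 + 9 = -90*l^2 + 9*l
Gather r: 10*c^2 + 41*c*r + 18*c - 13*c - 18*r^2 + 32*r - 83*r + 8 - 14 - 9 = 10*c^2 + 5*c - 18*r^2 + r*(41*c - 51) - 15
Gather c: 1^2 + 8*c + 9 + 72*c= 80*c + 10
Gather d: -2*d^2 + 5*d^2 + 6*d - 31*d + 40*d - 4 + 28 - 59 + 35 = 3*d^2 + 15*d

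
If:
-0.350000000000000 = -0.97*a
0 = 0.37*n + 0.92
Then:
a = 0.36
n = -2.49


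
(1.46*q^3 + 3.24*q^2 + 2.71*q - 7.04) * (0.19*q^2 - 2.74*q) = 0.2774*q^5 - 3.3848*q^4 - 8.3627*q^3 - 8.763*q^2 + 19.2896*q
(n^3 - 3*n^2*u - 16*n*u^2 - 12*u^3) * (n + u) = n^4 - 2*n^3*u - 19*n^2*u^2 - 28*n*u^3 - 12*u^4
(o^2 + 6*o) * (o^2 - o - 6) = o^4 + 5*o^3 - 12*o^2 - 36*o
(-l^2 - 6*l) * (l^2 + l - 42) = -l^4 - 7*l^3 + 36*l^2 + 252*l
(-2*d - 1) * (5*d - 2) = -10*d^2 - d + 2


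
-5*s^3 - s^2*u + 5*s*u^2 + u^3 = (-s + u)*(s + u)*(5*s + u)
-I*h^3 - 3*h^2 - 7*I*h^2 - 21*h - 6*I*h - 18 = (h + 6)*(h - 3*I)*(-I*h - I)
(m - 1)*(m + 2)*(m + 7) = m^3 + 8*m^2 + 5*m - 14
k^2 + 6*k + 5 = (k + 1)*(k + 5)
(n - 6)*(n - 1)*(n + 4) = n^3 - 3*n^2 - 22*n + 24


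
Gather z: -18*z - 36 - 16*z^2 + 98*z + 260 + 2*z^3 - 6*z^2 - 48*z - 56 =2*z^3 - 22*z^2 + 32*z + 168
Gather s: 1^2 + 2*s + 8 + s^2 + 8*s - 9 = s^2 + 10*s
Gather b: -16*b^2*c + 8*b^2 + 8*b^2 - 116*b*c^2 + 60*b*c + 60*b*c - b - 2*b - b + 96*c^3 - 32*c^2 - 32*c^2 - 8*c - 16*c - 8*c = b^2*(16 - 16*c) + b*(-116*c^2 + 120*c - 4) + 96*c^3 - 64*c^2 - 32*c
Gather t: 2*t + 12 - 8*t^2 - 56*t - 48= -8*t^2 - 54*t - 36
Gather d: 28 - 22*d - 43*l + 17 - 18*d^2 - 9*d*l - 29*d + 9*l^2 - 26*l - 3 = -18*d^2 + d*(-9*l - 51) + 9*l^2 - 69*l + 42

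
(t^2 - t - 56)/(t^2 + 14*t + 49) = (t - 8)/(t + 7)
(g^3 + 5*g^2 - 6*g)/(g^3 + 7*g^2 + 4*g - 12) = g/(g + 2)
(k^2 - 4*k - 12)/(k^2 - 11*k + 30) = (k + 2)/(k - 5)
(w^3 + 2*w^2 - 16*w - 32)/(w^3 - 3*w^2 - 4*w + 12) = (w^2 - 16)/(w^2 - 5*w + 6)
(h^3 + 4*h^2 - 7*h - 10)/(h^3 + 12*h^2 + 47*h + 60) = (h^2 - h - 2)/(h^2 + 7*h + 12)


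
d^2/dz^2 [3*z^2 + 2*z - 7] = 6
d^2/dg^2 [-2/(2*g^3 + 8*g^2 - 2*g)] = 2*(g*(3*g + 4)*(g^2 + 4*g - 1) - (3*g^2 + 8*g - 1)^2)/(g^3*(g^2 + 4*g - 1)^3)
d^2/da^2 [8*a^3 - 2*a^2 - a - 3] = 48*a - 4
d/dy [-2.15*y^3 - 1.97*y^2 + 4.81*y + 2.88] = -6.45*y^2 - 3.94*y + 4.81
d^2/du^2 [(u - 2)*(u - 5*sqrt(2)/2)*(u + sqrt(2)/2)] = 6*u - 4*sqrt(2) - 4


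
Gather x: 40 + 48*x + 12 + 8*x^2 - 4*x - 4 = 8*x^2 + 44*x + 48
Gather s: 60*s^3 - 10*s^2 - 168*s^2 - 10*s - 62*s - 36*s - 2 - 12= 60*s^3 - 178*s^2 - 108*s - 14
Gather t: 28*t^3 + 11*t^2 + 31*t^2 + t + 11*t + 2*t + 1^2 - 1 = 28*t^3 + 42*t^2 + 14*t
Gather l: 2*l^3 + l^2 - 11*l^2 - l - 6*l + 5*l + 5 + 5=2*l^3 - 10*l^2 - 2*l + 10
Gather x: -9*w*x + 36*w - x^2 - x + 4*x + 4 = 36*w - x^2 + x*(3 - 9*w) + 4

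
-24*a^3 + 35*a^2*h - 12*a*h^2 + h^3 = (-8*a + h)*(-3*a + h)*(-a + h)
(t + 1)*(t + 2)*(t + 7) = t^3 + 10*t^2 + 23*t + 14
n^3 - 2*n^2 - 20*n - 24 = (n - 6)*(n + 2)^2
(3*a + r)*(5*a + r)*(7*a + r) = 105*a^3 + 71*a^2*r + 15*a*r^2 + r^3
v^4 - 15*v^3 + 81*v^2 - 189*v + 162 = (v - 6)*(v - 3)^3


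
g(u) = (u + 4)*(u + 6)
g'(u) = 2*u + 10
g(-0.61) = 18.27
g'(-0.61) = 8.78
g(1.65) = 43.22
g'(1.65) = 13.30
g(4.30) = 85.49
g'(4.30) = 18.60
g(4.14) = 82.54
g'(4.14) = 18.28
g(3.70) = 74.69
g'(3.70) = 17.40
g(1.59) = 42.43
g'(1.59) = 13.18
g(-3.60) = 0.96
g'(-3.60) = 2.80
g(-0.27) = 21.37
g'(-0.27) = 9.46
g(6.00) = 120.00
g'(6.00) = 22.00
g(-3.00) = 3.00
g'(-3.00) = 4.00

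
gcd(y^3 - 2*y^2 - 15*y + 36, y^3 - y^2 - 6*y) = y - 3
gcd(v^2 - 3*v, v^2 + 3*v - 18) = v - 3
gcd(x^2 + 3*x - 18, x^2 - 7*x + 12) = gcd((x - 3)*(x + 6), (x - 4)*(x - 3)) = x - 3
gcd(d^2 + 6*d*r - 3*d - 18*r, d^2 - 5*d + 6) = d - 3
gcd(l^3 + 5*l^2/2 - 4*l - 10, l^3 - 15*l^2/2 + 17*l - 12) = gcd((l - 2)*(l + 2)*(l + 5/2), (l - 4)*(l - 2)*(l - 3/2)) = l - 2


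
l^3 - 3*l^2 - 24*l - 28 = (l - 7)*(l + 2)^2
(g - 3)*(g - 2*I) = g^2 - 3*g - 2*I*g + 6*I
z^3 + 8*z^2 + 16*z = z*(z + 4)^2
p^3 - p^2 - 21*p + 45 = (p - 3)^2*(p + 5)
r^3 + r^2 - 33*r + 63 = (r - 3)^2*(r + 7)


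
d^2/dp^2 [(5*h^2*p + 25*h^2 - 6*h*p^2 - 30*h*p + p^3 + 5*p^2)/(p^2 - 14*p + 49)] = 2*(5*h^2*p + 145*h^2 - 114*h*p - 714*h + 217*p + 245)/(p^4 - 28*p^3 + 294*p^2 - 1372*p + 2401)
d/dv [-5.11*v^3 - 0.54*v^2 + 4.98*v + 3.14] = -15.33*v^2 - 1.08*v + 4.98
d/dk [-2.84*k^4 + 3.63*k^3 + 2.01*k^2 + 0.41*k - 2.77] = -11.36*k^3 + 10.89*k^2 + 4.02*k + 0.41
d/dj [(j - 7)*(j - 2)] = 2*j - 9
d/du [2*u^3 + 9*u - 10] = 6*u^2 + 9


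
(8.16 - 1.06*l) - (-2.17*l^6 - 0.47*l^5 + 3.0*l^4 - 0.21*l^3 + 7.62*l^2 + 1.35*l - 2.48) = 2.17*l^6 + 0.47*l^5 - 3.0*l^4 + 0.21*l^3 - 7.62*l^2 - 2.41*l + 10.64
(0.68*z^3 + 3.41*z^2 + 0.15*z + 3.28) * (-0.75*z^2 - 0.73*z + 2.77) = -0.51*z^5 - 3.0539*z^4 - 0.7182*z^3 + 6.8762*z^2 - 1.9789*z + 9.0856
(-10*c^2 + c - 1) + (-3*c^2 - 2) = -13*c^2 + c - 3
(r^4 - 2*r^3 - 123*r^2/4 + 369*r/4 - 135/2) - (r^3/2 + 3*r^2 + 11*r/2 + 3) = r^4 - 5*r^3/2 - 135*r^2/4 + 347*r/4 - 141/2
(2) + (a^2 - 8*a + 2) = a^2 - 8*a + 4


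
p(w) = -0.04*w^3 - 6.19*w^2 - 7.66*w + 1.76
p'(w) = -0.12*w^2 - 12.38*w - 7.66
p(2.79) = -68.66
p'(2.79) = -43.13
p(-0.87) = 3.77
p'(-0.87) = 3.02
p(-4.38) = -80.08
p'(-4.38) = 44.26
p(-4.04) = -65.69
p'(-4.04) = 40.40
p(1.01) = -12.33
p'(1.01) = -20.29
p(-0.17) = 2.88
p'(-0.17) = -5.56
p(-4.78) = -98.69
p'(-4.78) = 48.77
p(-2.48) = -16.70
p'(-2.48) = 22.30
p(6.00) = -275.68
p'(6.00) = -86.26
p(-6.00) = -166.48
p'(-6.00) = 62.30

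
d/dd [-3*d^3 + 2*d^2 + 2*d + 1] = -9*d^2 + 4*d + 2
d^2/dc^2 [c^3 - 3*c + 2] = 6*c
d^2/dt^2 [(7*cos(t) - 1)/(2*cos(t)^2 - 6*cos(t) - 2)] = (63*sin(t)^4*cos(t) + 17*sin(t)^4 - 6*sin(t)^2 - 103*cos(t)/4 + 93*cos(3*t)/4 - 7*cos(5*t)/2 + 51)/(2*(sin(t)^2 + 3*cos(t))^3)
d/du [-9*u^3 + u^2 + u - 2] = -27*u^2 + 2*u + 1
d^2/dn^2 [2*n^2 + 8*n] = 4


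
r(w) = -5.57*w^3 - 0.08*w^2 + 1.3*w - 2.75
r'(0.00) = 1.30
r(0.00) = -2.75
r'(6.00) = -601.22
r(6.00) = -1200.95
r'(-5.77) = -554.10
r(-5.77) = 1057.08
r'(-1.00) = -15.25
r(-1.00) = 1.44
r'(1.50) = -36.54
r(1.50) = -19.78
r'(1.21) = -23.36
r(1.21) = -11.16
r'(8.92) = -1329.68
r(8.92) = -3950.73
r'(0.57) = -4.22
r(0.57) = -3.07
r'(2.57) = -109.48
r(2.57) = -94.49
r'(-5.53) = -508.82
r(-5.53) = 929.57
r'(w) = -16.71*w^2 - 0.16*w + 1.3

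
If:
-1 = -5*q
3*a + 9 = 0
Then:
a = -3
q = 1/5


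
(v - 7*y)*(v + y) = v^2 - 6*v*y - 7*y^2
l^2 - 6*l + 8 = (l - 4)*(l - 2)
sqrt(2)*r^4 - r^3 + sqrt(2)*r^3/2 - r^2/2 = r^2*(r - sqrt(2)/2)*(sqrt(2)*r + sqrt(2)/2)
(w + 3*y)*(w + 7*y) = w^2 + 10*w*y + 21*y^2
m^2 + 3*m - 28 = (m - 4)*(m + 7)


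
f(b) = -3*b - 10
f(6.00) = -28.00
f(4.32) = -22.96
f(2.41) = -17.23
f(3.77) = -21.31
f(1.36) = -14.08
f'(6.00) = -3.00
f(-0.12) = -9.64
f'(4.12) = -3.00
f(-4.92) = 4.76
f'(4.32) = -3.00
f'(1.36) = -3.00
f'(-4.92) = -3.00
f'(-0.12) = -3.00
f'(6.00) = -3.00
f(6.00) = -28.00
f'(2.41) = -3.00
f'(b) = -3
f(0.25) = -10.75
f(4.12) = -22.36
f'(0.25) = -3.00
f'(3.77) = -3.00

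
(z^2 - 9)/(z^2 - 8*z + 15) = (z + 3)/(z - 5)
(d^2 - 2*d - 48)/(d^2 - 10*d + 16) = (d + 6)/(d - 2)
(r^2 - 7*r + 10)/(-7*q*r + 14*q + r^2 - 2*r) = (5 - r)/(7*q - r)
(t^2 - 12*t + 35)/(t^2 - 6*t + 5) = (t - 7)/(t - 1)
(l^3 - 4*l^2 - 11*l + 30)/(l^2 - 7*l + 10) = l + 3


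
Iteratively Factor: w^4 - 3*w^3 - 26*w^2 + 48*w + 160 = (w - 5)*(w^3 + 2*w^2 - 16*w - 32) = (w - 5)*(w + 4)*(w^2 - 2*w - 8) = (w - 5)*(w + 2)*(w + 4)*(w - 4)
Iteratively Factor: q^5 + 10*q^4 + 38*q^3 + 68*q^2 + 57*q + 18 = (q + 1)*(q^4 + 9*q^3 + 29*q^2 + 39*q + 18) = (q + 1)*(q + 3)*(q^3 + 6*q^2 + 11*q + 6) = (q + 1)^2*(q + 3)*(q^2 + 5*q + 6) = (q + 1)^2*(q + 2)*(q + 3)*(q + 3)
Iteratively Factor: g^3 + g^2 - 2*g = (g - 1)*(g^2 + 2*g) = (g - 1)*(g + 2)*(g)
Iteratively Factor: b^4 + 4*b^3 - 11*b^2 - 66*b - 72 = (b + 2)*(b^3 + 2*b^2 - 15*b - 36) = (b + 2)*(b + 3)*(b^2 - b - 12) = (b - 4)*(b + 2)*(b + 3)*(b + 3)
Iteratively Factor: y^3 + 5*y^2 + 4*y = (y)*(y^2 + 5*y + 4) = y*(y + 1)*(y + 4)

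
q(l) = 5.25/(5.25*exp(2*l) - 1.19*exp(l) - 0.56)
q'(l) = 5.25*(-10.5*exp(2*l) + 1.19*exp(l))/(5.25*exp(2*l) - 1.19*exp(l) - 0.56)^2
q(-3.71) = -8.96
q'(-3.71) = 0.35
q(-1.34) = -10.26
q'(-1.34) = -8.19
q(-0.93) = -24.74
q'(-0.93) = -135.79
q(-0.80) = -151.10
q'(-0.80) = -6893.95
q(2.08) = 0.02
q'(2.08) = -0.03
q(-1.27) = -10.93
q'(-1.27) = -11.25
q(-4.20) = -9.10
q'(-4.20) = 0.24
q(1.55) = 0.05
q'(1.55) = -0.10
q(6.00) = 0.00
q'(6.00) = 0.00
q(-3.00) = -8.66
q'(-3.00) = 0.47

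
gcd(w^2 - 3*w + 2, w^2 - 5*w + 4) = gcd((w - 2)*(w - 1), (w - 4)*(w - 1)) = w - 1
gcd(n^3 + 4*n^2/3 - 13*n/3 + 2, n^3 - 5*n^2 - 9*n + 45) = n + 3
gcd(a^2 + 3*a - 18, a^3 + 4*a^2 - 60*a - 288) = a + 6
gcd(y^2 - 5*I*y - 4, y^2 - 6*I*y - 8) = y - 4*I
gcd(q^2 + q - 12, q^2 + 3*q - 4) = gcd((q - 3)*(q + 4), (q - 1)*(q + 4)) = q + 4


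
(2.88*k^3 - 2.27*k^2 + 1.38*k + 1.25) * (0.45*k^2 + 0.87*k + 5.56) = 1.296*k^5 + 1.4841*k^4 + 14.6589*k^3 - 10.8581*k^2 + 8.7603*k + 6.95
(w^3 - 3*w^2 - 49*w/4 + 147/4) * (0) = 0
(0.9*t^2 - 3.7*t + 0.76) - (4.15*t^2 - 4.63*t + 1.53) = -3.25*t^2 + 0.93*t - 0.77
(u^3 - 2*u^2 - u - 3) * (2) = 2*u^3 - 4*u^2 - 2*u - 6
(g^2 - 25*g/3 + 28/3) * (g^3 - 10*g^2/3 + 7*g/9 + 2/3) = g^5 - 35*g^4/3 + 341*g^3/9 - 997*g^2/27 + 46*g/27 + 56/9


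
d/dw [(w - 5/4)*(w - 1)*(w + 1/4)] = 3*w^2 - 4*w + 11/16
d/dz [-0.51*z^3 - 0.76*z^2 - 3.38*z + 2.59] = -1.53*z^2 - 1.52*z - 3.38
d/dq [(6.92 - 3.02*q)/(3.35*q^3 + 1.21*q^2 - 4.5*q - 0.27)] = (20.234*q^3 - 65.8918*q^2 - 16.7464*q + 31.9554)/(11.2225*q^6 + 8.107*q^5 - 28.6859*q^4 - 12.699*q^3 + 19.5966*q^2 + 2.43*q + 0.0729)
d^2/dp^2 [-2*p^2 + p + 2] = -4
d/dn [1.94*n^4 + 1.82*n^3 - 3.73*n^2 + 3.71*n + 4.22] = 7.76*n^3 + 5.46*n^2 - 7.46*n + 3.71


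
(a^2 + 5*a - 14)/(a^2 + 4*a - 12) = (a + 7)/(a + 6)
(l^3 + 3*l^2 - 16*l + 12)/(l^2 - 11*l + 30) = (l^3 + 3*l^2 - 16*l + 12)/(l^2 - 11*l + 30)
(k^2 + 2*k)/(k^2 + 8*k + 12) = k/(k + 6)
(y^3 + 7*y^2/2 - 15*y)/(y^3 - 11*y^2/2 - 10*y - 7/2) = y*(-2*y^2 - 7*y + 30)/(-2*y^3 + 11*y^2 + 20*y + 7)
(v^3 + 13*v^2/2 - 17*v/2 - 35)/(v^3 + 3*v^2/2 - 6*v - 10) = (v + 7)/(v + 2)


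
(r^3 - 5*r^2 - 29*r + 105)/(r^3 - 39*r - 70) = (r - 3)/(r + 2)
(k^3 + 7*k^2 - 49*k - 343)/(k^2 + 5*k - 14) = (k^2 - 49)/(k - 2)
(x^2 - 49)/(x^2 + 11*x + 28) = (x - 7)/(x + 4)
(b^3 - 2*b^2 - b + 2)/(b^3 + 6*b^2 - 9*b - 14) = (b - 1)/(b + 7)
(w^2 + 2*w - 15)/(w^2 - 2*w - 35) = (w - 3)/(w - 7)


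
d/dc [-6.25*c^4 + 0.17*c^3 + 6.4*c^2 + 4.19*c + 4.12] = -25.0*c^3 + 0.51*c^2 + 12.8*c + 4.19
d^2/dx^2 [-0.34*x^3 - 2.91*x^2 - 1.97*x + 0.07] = -2.04*x - 5.82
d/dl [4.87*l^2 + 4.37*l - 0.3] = 9.74*l + 4.37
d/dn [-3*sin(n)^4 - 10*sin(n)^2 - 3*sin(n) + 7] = (-29*sin(n) + 3*sin(3*n) - 3)*cos(n)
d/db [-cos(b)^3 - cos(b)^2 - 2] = (3*cos(b) + 2)*sin(b)*cos(b)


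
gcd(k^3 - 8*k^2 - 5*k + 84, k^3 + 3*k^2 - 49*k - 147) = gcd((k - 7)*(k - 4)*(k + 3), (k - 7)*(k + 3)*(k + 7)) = k^2 - 4*k - 21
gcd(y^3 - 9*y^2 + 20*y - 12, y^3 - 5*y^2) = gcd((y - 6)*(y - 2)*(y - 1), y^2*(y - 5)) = 1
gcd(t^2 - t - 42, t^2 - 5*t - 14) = t - 7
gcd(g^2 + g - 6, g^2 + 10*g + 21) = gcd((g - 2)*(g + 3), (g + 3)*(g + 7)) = g + 3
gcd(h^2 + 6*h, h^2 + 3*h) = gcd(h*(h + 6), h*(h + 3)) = h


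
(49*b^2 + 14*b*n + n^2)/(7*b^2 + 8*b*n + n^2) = (7*b + n)/(b + n)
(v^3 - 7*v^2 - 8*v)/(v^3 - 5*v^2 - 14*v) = (-v^2 + 7*v + 8)/(-v^2 + 5*v + 14)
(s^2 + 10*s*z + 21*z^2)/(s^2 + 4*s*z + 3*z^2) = (s + 7*z)/(s + z)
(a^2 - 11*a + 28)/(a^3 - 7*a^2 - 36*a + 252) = (a - 4)/(a^2 - 36)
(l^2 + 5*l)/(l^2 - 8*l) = (l + 5)/(l - 8)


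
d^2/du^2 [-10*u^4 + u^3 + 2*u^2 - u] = -120*u^2 + 6*u + 4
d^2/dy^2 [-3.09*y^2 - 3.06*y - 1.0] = -6.18000000000000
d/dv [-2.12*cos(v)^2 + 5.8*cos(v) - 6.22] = (4.24*cos(v) - 5.8)*sin(v)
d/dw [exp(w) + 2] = exp(w)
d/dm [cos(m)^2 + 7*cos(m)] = -(2*cos(m) + 7)*sin(m)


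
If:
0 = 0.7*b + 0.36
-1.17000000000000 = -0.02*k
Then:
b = -0.51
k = 58.50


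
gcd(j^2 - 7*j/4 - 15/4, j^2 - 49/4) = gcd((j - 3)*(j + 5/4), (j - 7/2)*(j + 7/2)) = 1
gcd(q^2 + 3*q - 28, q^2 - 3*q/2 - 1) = 1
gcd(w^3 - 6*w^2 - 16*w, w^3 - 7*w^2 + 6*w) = w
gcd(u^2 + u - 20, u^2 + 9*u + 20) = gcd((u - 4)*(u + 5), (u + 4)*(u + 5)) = u + 5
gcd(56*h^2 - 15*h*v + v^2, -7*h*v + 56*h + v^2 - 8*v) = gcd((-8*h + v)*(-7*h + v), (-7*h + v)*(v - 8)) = -7*h + v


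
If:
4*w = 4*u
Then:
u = w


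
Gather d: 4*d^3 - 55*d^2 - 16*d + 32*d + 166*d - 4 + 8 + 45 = 4*d^3 - 55*d^2 + 182*d + 49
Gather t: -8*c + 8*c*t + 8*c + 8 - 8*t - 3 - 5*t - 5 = t*(8*c - 13)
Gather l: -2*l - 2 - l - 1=-3*l - 3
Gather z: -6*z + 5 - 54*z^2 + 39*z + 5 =-54*z^2 + 33*z + 10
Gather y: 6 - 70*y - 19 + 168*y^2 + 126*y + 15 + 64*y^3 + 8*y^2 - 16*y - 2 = 64*y^3 + 176*y^2 + 40*y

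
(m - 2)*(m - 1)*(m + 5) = m^3 + 2*m^2 - 13*m + 10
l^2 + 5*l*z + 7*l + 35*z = (l + 7)*(l + 5*z)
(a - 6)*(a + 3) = a^2 - 3*a - 18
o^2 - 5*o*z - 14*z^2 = (o - 7*z)*(o + 2*z)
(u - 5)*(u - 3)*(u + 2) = u^3 - 6*u^2 - u + 30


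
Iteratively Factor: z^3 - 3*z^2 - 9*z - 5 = (z - 5)*(z^2 + 2*z + 1) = (z - 5)*(z + 1)*(z + 1)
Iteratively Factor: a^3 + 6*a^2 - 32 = (a + 4)*(a^2 + 2*a - 8) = (a + 4)^2*(a - 2)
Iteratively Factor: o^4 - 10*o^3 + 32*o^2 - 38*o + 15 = (o - 3)*(o^3 - 7*o^2 + 11*o - 5) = (o - 3)*(o - 1)*(o^2 - 6*o + 5) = (o - 5)*(o - 3)*(o - 1)*(o - 1)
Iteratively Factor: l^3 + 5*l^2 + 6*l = (l + 2)*(l^2 + 3*l) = l*(l + 2)*(l + 3)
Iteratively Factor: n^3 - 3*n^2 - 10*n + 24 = (n - 4)*(n^2 + n - 6) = (n - 4)*(n - 2)*(n + 3)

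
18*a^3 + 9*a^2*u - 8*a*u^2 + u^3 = (-6*a + u)*(-3*a + u)*(a + u)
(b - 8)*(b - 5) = b^2 - 13*b + 40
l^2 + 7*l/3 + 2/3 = (l + 1/3)*(l + 2)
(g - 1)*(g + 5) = g^2 + 4*g - 5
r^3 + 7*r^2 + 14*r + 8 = (r + 1)*(r + 2)*(r + 4)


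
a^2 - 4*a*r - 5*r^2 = (a - 5*r)*(a + r)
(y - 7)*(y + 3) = y^2 - 4*y - 21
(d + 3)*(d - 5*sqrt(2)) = d^2 - 5*sqrt(2)*d + 3*d - 15*sqrt(2)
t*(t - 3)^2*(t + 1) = t^4 - 5*t^3 + 3*t^2 + 9*t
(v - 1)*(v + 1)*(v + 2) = v^3 + 2*v^2 - v - 2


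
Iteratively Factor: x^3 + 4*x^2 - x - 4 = (x - 1)*(x^2 + 5*x + 4) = (x - 1)*(x + 1)*(x + 4)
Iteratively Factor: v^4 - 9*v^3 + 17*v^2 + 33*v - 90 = (v - 3)*(v^3 - 6*v^2 - v + 30) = (v - 3)^2*(v^2 - 3*v - 10) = (v - 3)^2*(v + 2)*(v - 5)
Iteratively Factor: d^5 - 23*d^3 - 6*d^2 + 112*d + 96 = (d - 4)*(d^4 + 4*d^3 - 7*d^2 - 34*d - 24) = (d - 4)*(d + 4)*(d^3 - 7*d - 6) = (d - 4)*(d - 3)*(d + 4)*(d^2 + 3*d + 2) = (d - 4)*(d - 3)*(d + 1)*(d + 4)*(d + 2)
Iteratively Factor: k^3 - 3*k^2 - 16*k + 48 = (k - 3)*(k^2 - 16) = (k - 4)*(k - 3)*(k + 4)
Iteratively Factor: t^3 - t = (t + 1)*(t^2 - t) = (t - 1)*(t + 1)*(t)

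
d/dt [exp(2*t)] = 2*exp(2*t)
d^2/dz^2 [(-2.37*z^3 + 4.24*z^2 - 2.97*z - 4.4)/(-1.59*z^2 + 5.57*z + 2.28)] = (7.105427357601e-15*z^5 + 104.156964*z^3 + 155.105064*z^2 - 95.284008*z + 185.402824)/(4.019679*z^6 - 42.244551*z^5 + 130.696569*z^4 - 51.654509*z^3 - 187.413948*z^2 - 86.865264*z - 11.852352)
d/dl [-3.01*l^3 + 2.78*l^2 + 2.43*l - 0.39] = -9.03*l^2 + 5.56*l + 2.43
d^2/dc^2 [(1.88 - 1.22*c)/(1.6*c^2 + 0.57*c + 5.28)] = (-(1.22*c - 1.88)*(3.2*c + 0.57)*(6.4*c + 1.14) + (11.712*c - 4.6252)*(1.6*c^2 + 0.57*c + 5.28))/(1.6*c^2 + 0.57*c + 5.28)^3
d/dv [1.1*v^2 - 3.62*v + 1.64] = 2.2*v - 3.62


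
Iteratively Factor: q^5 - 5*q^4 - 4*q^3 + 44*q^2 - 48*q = (q - 4)*(q^4 - q^3 - 8*q^2 + 12*q) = (q - 4)*(q + 3)*(q^3 - 4*q^2 + 4*q) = (q - 4)*(q - 2)*(q + 3)*(q^2 - 2*q) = (q - 4)*(q - 2)^2*(q + 3)*(q)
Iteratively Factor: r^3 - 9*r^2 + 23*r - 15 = (r - 3)*(r^2 - 6*r + 5) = (r - 3)*(r - 1)*(r - 5)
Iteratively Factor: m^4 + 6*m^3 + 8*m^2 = (m + 2)*(m^3 + 4*m^2) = (m + 2)*(m + 4)*(m^2) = m*(m + 2)*(m + 4)*(m)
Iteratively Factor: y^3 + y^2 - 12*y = (y + 4)*(y^2 - 3*y) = (y - 3)*(y + 4)*(y)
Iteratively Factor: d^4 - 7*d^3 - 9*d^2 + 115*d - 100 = (d + 4)*(d^3 - 11*d^2 + 35*d - 25) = (d - 5)*(d + 4)*(d^2 - 6*d + 5) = (d - 5)^2*(d + 4)*(d - 1)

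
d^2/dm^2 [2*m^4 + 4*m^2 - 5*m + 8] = 24*m^2 + 8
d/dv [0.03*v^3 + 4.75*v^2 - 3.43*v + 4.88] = 0.09*v^2 + 9.5*v - 3.43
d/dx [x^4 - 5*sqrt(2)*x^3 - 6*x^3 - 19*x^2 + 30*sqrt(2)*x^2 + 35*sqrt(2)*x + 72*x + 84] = 4*x^3 - 15*sqrt(2)*x^2 - 18*x^2 - 38*x + 60*sqrt(2)*x + 35*sqrt(2) + 72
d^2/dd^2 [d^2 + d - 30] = 2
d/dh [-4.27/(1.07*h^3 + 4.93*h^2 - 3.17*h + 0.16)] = (13.7067*h^2 + 42.1022*h - 13.5359)/(1.07*h^3 + 4.93*h^2 - 3.17*h + 0.16)^2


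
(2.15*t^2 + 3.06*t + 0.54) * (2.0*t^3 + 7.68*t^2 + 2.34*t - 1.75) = 4.3*t^5 + 22.632*t^4 + 29.6118*t^3 + 7.5451*t^2 - 4.0914*t - 0.945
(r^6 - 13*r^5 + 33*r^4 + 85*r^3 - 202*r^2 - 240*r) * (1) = r^6 - 13*r^5 + 33*r^4 + 85*r^3 - 202*r^2 - 240*r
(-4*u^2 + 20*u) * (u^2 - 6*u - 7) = -4*u^4 + 44*u^3 - 92*u^2 - 140*u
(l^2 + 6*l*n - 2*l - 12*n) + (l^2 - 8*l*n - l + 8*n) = 2*l^2 - 2*l*n - 3*l - 4*n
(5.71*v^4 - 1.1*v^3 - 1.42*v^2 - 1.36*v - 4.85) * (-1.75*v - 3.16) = -9.9925*v^5 - 16.1186*v^4 + 5.961*v^3 + 6.8672*v^2 + 12.7851*v + 15.326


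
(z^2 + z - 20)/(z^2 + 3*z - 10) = (z - 4)/(z - 2)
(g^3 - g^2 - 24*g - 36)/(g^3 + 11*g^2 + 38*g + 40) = (g^2 - 3*g - 18)/(g^2 + 9*g + 20)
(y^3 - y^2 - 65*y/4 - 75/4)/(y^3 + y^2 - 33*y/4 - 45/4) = (y - 5)/(y - 3)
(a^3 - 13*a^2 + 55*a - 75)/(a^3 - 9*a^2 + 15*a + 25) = (a - 3)/(a + 1)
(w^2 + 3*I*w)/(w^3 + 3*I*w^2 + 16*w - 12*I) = w*(w + 3*I)/(w^3 + 3*I*w^2 + 16*w - 12*I)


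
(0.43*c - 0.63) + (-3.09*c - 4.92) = -2.66*c - 5.55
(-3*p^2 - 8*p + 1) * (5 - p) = 3*p^3 - 7*p^2 - 41*p + 5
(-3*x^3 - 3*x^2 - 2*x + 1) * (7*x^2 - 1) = -21*x^5 - 21*x^4 - 11*x^3 + 10*x^2 + 2*x - 1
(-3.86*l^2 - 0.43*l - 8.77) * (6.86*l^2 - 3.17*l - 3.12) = -26.4796*l^4 + 9.2864*l^3 - 46.7559*l^2 + 29.1425*l + 27.3624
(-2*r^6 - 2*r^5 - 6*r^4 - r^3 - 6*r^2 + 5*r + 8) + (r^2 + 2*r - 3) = -2*r^6 - 2*r^5 - 6*r^4 - r^3 - 5*r^2 + 7*r + 5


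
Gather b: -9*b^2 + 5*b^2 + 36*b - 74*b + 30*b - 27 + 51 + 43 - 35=-4*b^2 - 8*b + 32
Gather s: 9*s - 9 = 9*s - 9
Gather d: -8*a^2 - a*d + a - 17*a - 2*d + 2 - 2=-8*a^2 - 16*a + d*(-a - 2)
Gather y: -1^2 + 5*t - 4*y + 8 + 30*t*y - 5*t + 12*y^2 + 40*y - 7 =12*y^2 + y*(30*t + 36)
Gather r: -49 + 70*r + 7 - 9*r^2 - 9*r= -9*r^2 + 61*r - 42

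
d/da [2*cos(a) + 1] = -2*sin(a)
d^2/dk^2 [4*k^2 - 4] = 8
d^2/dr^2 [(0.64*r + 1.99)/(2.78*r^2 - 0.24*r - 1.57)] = ((-10.6752*r - 10.7572)*(-2.78*r^2 + 0.24*r + 1.57) - (0.64*r + 1.99)*(5.56*r - 0.24)*(11.12*r - 0.48))/(-2.78*r^2 + 0.24*r + 1.57)^3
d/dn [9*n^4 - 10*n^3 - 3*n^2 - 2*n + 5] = 36*n^3 - 30*n^2 - 6*n - 2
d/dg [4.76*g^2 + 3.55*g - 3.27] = 9.52*g + 3.55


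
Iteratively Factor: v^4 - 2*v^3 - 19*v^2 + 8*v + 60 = (v + 3)*(v^3 - 5*v^2 - 4*v + 20) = (v + 2)*(v + 3)*(v^2 - 7*v + 10) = (v - 2)*(v + 2)*(v + 3)*(v - 5)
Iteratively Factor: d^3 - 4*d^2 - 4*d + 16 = (d - 2)*(d^2 - 2*d - 8) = (d - 4)*(d - 2)*(d + 2)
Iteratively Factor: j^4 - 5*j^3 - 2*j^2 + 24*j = (j - 3)*(j^3 - 2*j^2 - 8*j) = (j - 3)*(j + 2)*(j^2 - 4*j) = (j - 4)*(j - 3)*(j + 2)*(j)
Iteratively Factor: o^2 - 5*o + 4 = (o - 4)*(o - 1)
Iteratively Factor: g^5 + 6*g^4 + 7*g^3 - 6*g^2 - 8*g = (g)*(g^4 + 6*g^3 + 7*g^2 - 6*g - 8) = g*(g + 2)*(g^3 + 4*g^2 - g - 4) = g*(g + 2)*(g + 4)*(g^2 - 1) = g*(g - 1)*(g + 2)*(g + 4)*(g + 1)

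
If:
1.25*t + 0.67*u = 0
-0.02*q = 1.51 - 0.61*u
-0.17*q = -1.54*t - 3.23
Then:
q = 6.02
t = -1.43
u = 2.67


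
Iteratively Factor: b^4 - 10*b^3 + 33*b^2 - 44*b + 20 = (b - 2)*(b^3 - 8*b^2 + 17*b - 10) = (b - 2)^2*(b^2 - 6*b + 5) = (b - 2)^2*(b - 1)*(b - 5)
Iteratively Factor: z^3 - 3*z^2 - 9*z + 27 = (z + 3)*(z^2 - 6*z + 9) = (z - 3)*(z + 3)*(z - 3)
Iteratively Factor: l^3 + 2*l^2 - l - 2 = (l - 1)*(l^2 + 3*l + 2) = (l - 1)*(l + 1)*(l + 2)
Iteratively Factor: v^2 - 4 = (v + 2)*(v - 2)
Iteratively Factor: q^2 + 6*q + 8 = (q + 4)*(q + 2)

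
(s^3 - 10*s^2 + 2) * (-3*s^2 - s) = -3*s^5 + 29*s^4 + 10*s^3 - 6*s^2 - 2*s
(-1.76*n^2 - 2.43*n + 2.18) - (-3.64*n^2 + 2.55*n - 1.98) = 1.88*n^2 - 4.98*n + 4.16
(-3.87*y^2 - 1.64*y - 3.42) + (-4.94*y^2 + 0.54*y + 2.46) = -8.81*y^2 - 1.1*y - 0.96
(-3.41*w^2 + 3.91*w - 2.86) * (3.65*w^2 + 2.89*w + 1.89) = -12.4465*w^4 + 4.4166*w^3 - 5.584*w^2 - 0.8755*w - 5.4054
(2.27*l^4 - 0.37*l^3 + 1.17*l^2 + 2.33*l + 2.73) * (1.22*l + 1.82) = 2.7694*l^5 + 3.68*l^4 + 0.754*l^3 + 4.972*l^2 + 7.5712*l + 4.9686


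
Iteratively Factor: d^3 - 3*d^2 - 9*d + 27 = (d + 3)*(d^2 - 6*d + 9) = (d - 3)*(d + 3)*(d - 3)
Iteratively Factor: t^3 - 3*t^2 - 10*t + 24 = (t + 3)*(t^2 - 6*t + 8) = (t - 4)*(t + 3)*(t - 2)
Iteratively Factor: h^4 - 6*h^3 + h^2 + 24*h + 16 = (h - 4)*(h^3 - 2*h^2 - 7*h - 4) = (h - 4)*(h + 1)*(h^2 - 3*h - 4) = (h - 4)^2*(h + 1)*(h + 1)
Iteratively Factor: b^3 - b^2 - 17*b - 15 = (b + 1)*(b^2 - 2*b - 15) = (b + 1)*(b + 3)*(b - 5)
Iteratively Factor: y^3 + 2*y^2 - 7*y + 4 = (y + 4)*(y^2 - 2*y + 1) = (y - 1)*(y + 4)*(y - 1)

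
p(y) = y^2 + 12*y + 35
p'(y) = 2*y + 12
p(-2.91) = 8.55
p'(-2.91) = 6.18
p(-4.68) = 0.74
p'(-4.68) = 2.64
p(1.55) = 56.00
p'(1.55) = 15.10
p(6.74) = 161.31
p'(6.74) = 25.48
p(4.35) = 106.12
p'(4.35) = 20.70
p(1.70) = 58.29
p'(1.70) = 15.40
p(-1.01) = 23.90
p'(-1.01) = 9.98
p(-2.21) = 13.36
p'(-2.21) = 7.58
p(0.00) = 35.00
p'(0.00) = 12.00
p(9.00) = 224.00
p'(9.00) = 30.00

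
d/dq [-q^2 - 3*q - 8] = -2*q - 3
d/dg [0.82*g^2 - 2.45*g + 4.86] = 1.64*g - 2.45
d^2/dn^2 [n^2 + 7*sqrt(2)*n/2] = 2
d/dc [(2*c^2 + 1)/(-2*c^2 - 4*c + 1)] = 4*(-2*c^2 + 2*c + 1)/(4*c^4 + 16*c^3 + 12*c^2 - 8*c + 1)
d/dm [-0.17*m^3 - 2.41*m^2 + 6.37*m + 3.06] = -0.51*m^2 - 4.82*m + 6.37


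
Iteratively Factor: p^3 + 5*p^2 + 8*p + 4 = (p + 1)*(p^2 + 4*p + 4) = (p + 1)*(p + 2)*(p + 2)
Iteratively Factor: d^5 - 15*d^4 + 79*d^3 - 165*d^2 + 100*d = (d)*(d^4 - 15*d^3 + 79*d^2 - 165*d + 100) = d*(d - 4)*(d^3 - 11*d^2 + 35*d - 25) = d*(d - 4)*(d - 1)*(d^2 - 10*d + 25) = d*(d - 5)*(d - 4)*(d - 1)*(d - 5)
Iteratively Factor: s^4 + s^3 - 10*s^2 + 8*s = (s)*(s^3 + s^2 - 10*s + 8) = s*(s - 1)*(s^2 + 2*s - 8) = s*(s - 1)*(s + 4)*(s - 2)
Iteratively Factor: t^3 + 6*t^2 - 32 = (t - 2)*(t^2 + 8*t + 16) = (t - 2)*(t + 4)*(t + 4)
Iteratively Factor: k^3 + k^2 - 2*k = (k + 2)*(k^2 - k) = (k - 1)*(k + 2)*(k)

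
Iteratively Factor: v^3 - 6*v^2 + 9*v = (v)*(v^2 - 6*v + 9) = v*(v - 3)*(v - 3)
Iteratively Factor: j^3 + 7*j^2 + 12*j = (j)*(j^2 + 7*j + 12) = j*(j + 4)*(j + 3)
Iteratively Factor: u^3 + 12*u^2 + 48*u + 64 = (u + 4)*(u^2 + 8*u + 16) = (u + 4)^2*(u + 4)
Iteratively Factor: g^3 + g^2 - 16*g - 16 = (g + 1)*(g^2 - 16) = (g - 4)*(g + 1)*(g + 4)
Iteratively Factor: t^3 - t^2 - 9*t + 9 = (t + 3)*(t^2 - 4*t + 3) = (t - 1)*(t + 3)*(t - 3)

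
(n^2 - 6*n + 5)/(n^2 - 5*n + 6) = (n^2 - 6*n + 5)/(n^2 - 5*n + 6)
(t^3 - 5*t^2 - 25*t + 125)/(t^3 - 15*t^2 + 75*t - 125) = (t + 5)/(t - 5)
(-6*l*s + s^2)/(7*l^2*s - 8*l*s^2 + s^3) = (-6*l + s)/(7*l^2 - 8*l*s + s^2)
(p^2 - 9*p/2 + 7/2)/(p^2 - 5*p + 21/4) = 2*(p - 1)/(2*p - 3)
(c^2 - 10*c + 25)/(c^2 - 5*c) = (c - 5)/c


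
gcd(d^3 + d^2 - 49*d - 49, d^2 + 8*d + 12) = 1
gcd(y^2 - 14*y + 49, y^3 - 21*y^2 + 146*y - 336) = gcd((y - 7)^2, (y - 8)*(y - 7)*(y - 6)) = y - 7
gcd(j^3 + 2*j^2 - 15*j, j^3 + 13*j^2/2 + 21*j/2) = j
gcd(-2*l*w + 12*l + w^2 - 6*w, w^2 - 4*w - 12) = w - 6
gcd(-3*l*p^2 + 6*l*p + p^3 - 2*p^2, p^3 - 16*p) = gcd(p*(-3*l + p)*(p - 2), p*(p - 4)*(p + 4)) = p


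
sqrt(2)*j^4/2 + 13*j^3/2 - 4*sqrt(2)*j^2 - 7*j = j*(j - sqrt(2))*(j + 7*sqrt(2))*(sqrt(2)*j/2 + 1/2)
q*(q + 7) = q^2 + 7*q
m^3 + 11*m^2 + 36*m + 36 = (m + 2)*(m + 3)*(m + 6)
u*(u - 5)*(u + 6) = u^3 + u^2 - 30*u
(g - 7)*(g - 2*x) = g^2 - 2*g*x - 7*g + 14*x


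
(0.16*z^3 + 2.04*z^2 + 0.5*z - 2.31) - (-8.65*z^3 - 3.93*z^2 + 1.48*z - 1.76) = 8.81*z^3 + 5.97*z^2 - 0.98*z - 0.55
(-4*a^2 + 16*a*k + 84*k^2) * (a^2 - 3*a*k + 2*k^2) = -4*a^4 + 28*a^3*k + 28*a^2*k^2 - 220*a*k^3 + 168*k^4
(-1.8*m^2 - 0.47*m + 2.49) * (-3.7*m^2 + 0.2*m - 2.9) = 6.66*m^4 + 1.379*m^3 - 4.087*m^2 + 1.861*m - 7.221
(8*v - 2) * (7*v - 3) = 56*v^2 - 38*v + 6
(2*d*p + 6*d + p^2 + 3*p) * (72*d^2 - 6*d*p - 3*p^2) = 144*d^3*p + 432*d^3 + 60*d^2*p^2 + 180*d^2*p - 12*d*p^3 - 36*d*p^2 - 3*p^4 - 9*p^3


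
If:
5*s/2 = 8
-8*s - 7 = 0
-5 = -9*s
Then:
No Solution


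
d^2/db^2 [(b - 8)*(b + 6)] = 2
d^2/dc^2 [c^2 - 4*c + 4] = 2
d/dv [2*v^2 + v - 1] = 4*v + 1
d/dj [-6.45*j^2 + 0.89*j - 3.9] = 0.89 - 12.9*j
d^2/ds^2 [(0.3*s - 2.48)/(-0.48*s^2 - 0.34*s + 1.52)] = (-(0.3*s - 2.48)*(0.96*s + 0.34)*(1.92*s + 0.68) + (0.864*s - 2.1768)*(0.48*s^2 + 0.34*s - 1.52))/(0.48*s^2 + 0.34*s - 1.52)^3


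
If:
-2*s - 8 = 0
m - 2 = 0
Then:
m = 2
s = -4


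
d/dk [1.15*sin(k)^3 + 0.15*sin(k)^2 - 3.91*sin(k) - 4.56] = (3.45*sin(k)^2 + 0.3*sin(k) - 3.91)*cos(k)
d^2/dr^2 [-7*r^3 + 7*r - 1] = -42*r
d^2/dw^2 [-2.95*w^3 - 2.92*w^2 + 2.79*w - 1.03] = -17.7*w - 5.84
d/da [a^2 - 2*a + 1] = 2*a - 2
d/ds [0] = 0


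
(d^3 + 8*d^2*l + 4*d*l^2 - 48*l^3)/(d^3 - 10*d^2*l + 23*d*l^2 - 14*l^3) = (d^2 + 10*d*l + 24*l^2)/(d^2 - 8*d*l + 7*l^2)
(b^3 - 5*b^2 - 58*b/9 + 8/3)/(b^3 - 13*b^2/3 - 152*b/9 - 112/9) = (3*b^2 - 19*b + 6)/(3*b^2 - 17*b - 28)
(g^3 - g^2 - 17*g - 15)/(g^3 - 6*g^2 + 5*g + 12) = (g^2 - 2*g - 15)/(g^2 - 7*g + 12)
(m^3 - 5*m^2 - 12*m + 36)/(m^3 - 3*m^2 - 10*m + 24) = (m - 6)/(m - 4)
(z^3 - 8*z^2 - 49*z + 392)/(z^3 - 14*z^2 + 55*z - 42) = (z^2 - z - 56)/(z^2 - 7*z + 6)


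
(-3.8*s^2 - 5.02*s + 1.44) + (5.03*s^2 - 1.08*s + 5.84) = 1.23*s^2 - 6.1*s + 7.28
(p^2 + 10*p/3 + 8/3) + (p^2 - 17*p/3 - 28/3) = 2*p^2 - 7*p/3 - 20/3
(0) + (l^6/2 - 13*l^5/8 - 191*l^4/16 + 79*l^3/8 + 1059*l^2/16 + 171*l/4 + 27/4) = l^6/2 - 13*l^5/8 - 191*l^4/16 + 79*l^3/8 + 1059*l^2/16 + 171*l/4 + 27/4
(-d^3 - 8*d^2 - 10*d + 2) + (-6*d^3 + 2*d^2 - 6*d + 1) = -7*d^3 - 6*d^2 - 16*d + 3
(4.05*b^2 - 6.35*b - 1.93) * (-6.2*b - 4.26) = -25.11*b^3 + 22.117*b^2 + 39.017*b + 8.2218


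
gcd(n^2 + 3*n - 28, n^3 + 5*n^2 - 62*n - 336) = n + 7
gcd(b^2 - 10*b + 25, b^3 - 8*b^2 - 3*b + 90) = b - 5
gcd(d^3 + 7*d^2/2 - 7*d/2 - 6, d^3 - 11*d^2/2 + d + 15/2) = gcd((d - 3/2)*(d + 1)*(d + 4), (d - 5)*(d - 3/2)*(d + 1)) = d^2 - d/2 - 3/2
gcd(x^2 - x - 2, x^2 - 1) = x + 1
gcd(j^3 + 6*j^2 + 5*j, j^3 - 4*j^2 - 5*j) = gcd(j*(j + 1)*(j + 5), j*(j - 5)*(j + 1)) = j^2 + j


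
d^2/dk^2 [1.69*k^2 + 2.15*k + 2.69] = 3.38000000000000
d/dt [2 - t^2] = -2*t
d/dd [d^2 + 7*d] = 2*d + 7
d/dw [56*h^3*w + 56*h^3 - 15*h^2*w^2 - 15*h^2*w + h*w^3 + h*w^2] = h*(56*h^2 - 30*h*w - 15*h + 3*w^2 + 2*w)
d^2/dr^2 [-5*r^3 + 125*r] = -30*r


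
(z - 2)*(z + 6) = z^2 + 4*z - 12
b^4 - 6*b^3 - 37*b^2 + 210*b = b*(b - 7)*(b - 5)*(b + 6)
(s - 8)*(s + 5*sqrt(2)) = s^2 - 8*s + 5*sqrt(2)*s - 40*sqrt(2)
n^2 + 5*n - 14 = (n - 2)*(n + 7)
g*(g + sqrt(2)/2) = g^2 + sqrt(2)*g/2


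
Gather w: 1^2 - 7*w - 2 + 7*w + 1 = 0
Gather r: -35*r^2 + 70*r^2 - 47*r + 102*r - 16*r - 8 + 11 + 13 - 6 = 35*r^2 + 39*r + 10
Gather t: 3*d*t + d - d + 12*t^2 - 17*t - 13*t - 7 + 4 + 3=12*t^2 + t*(3*d - 30)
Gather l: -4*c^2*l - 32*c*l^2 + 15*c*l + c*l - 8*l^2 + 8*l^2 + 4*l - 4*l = -32*c*l^2 + l*(-4*c^2 + 16*c)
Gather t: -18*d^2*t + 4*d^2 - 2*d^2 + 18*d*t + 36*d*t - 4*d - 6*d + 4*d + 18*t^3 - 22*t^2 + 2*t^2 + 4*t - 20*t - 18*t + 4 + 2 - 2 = 2*d^2 - 6*d + 18*t^3 - 20*t^2 + t*(-18*d^2 + 54*d - 34) + 4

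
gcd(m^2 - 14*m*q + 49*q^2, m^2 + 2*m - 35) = 1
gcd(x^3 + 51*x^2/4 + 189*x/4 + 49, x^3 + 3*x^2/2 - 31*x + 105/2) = x + 7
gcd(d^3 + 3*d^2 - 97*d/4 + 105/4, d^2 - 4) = 1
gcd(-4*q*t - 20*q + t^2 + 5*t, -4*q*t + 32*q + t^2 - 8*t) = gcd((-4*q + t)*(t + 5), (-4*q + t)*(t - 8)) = 4*q - t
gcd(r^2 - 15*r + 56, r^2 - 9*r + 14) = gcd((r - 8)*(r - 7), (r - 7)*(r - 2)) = r - 7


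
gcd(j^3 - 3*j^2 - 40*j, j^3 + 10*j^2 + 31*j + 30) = j + 5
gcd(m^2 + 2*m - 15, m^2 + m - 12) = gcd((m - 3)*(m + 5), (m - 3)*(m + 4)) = m - 3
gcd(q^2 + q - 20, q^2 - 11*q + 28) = q - 4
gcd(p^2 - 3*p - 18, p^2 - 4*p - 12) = p - 6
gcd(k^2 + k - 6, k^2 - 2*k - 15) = k + 3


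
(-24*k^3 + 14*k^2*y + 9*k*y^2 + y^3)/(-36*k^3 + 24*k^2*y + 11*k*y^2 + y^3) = (4*k + y)/(6*k + y)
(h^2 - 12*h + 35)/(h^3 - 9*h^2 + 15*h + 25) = (h - 7)/(h^2 - 4*h - 5)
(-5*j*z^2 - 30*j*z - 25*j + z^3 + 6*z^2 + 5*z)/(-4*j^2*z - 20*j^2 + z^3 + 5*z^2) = (-5*j*z - 5*j + z^2 + z)/(-4*j^2 + z^2)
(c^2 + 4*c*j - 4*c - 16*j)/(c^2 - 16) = (c + 4*j)/(c + 4)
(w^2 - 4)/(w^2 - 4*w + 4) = (w + 2)/(w - 2)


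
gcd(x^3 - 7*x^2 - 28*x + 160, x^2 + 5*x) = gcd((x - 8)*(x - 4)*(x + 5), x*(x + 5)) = x + 5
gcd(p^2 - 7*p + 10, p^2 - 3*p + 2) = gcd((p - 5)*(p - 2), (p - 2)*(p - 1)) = p - 2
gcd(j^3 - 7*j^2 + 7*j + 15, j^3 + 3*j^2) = 1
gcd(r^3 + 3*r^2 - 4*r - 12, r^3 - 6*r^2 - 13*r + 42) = r^2 + r - 6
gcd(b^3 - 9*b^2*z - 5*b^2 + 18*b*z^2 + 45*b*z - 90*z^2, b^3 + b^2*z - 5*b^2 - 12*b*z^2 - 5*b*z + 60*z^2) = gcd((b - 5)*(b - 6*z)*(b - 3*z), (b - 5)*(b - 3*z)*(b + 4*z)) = -b^2 + 3*b*z + 5*b - 15*z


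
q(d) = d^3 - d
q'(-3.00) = 26.00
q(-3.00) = -24.00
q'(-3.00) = 26.00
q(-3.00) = -24.00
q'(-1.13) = 2.83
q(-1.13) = -0.31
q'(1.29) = 3.99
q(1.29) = 0.86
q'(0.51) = -0.22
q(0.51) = -0.38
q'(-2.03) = 11.36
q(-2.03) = -6.34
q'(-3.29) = 31.47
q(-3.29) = -32.32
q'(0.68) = 0.39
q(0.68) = -0.37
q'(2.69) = 20.71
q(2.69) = 16.78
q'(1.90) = 9.83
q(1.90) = 4.96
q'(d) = 3*d^2 - 1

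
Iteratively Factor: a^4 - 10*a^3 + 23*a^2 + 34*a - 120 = (a - 4)*(a^3 - 6*a^2 - a + 30) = (a - 4)*(a - 3)*(a^2 - 3*a - 10) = (a - 5)*(a - 4)*(a - 3)*(a + 2)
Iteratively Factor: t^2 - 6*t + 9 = (t - 3)*(t - 3)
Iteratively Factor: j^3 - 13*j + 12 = (j + 4)*(j^2 - 4*j + 3) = (j - 3)*(j + 4)*(j - 1)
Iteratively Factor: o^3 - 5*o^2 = (o)*(o^2 - 5*o) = o*(o - 5)*(o)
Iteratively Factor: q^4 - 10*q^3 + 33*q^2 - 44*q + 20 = (q - 2)*(q^3 - 8*q^2 + 17*q - 10) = (q - 5)*(q - 2)*(q^2 - 3*q + 2) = (q - 5)*(q - 2)^2*(q - 1)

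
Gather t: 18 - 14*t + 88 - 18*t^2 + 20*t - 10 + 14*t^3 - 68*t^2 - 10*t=14*t^3 - 86*t^2 - 4*t + 96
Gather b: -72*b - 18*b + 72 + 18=90 - 90*b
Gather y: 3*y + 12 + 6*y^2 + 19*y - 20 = 6*y^2 + 22*y - 8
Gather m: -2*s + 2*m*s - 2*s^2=2*m*s - 2*s^2 - 2*s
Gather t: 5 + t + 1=t + 6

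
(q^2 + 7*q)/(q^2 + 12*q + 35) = q/(q + 5)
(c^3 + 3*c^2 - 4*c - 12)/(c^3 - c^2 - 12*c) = (c^2 - 4)/(c*(c - 4))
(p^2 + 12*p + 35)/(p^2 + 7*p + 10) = (p + 7)/(p + 2)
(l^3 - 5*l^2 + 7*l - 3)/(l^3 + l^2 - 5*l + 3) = (l - 3)/(l + 3)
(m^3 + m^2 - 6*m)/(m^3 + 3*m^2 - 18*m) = (m^2 + m - 6)/(m^2 + 3*m - 18)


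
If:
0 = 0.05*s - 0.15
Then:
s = 3.00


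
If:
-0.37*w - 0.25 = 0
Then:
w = -0.68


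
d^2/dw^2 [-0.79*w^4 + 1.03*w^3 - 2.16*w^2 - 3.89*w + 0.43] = -9.48*w^2 + 6.18*w - 4.32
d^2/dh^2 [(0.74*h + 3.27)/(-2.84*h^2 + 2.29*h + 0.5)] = ((0.74*h + 3.27)*(5.68*h - 2.29)*(11.36*h - 4.58) + (12.6096*h + 15.1844)*(-2.84*h^2 + 2.29*h + 0.5))/(-2.84*h^2 + 2.29*h + 0.5)^3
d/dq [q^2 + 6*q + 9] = 2*q + 6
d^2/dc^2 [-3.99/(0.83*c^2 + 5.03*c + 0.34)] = (5.497422*c^2 + 33.315702*c - 3.99*(1.66*c + 5.03)*(3.32*c + 10.06) + 2.251956)/(0.83*c^2 + 5.03*c + 0.34)^3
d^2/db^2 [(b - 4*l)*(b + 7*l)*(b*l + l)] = 2*l*(3*b + 3*l + 1)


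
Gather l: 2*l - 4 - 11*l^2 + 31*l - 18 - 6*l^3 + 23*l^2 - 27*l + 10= -6*l^3 + 12*l^2 + 6*l - 12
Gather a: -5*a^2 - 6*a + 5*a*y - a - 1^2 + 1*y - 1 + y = -5*a^2 + a*(5*y - 7) + 2*y - 2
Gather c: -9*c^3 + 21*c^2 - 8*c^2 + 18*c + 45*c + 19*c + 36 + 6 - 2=-9*c^3 + 13*c^2 + 82*c + 40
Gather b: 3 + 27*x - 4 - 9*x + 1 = 18*x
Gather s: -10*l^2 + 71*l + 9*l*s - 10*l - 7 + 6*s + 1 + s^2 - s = -10*l^2 + 61*l + s^2 + s*(9*l + 5) - 6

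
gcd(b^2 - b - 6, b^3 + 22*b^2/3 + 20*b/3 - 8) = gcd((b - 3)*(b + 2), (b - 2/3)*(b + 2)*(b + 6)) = b + 2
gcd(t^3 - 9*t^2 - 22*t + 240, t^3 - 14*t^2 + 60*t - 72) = t - 6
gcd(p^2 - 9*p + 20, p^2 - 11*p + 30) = p - 5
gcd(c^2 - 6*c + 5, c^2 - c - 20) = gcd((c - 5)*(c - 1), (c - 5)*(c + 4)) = c - 5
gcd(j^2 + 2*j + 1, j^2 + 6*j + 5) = j + 1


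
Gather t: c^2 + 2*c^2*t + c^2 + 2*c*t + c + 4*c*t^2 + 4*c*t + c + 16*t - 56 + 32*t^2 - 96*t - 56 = 2*c^2 + 2*c + t^2*(4*c + 32) + t*(2*c^2 + 6*c - 80) - 112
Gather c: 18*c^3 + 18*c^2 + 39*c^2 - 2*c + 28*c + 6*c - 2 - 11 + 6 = 18*c^3 + 57*c^2 + 32*c - 7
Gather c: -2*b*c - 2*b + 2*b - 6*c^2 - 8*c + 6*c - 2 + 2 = -6*c^2 + c*(-2*b - 2)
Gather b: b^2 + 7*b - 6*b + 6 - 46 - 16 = b^2 + b - 56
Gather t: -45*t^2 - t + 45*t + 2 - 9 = -45*t^2 + 44*t - 7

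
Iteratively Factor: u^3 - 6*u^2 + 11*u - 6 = (u - 3)*(u^2 - 3*u + 2) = (u - 3)*(u - 2)*(u - 1)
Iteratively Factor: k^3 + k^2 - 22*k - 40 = (k + 4)*(k^2 - 3*k - 10) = (k - 5)*(k + 4)*(k + 2)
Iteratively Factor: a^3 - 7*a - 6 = (a + 1)*(a^2 - a - 6) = (a + 1)*(a + 2)*(a - 3)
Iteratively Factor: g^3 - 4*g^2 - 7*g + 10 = (g + 2)*(g^2 - 6*g + 5) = (g - 1)*(g + 2)*(g - 5)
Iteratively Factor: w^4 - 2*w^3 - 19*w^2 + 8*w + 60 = (w - 2)*(w^3 - 19*w - 30) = (w - 2)*(w + 2)*(w^2 - 2*w - 15) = (w - 2)*(w + 2)*(w + 3)*(w - 5)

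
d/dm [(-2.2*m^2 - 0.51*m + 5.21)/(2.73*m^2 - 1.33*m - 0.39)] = (4.3183*m^2 - 26.7306*m + 7.1282)/(7.4529*m^4 - 7.2618*m^3 - 0.3605*m^2 + 1.0374*m + 0.1521)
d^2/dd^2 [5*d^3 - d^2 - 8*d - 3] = 30*d - 2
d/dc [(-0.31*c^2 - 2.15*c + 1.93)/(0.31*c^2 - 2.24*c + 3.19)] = (1.3609*c^2 - 3.1744*c - 2.5353)/(0.0961*c^4 - 1.3888*c^3 + 6.9954*c^2 - 14.2912*c + 10.1761)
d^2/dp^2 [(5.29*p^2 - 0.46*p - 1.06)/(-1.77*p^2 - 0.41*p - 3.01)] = (10.560174*p^3 + 189.026442*p^2 - 10.089*p - 107.929582)/(5.545233*p^6 + 3.853467*p^5 + 29.182698*p^4 + 13.175063*p^3 + 49.627074*p^2 + 11.143923*p + 27.270901)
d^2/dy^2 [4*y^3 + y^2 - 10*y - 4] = 24*y + 2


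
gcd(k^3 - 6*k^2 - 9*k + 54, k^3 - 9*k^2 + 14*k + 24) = k - 6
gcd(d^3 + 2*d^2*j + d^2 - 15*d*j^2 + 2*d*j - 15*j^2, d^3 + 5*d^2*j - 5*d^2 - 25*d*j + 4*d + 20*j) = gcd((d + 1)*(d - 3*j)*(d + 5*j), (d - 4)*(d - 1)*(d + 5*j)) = d + 5*j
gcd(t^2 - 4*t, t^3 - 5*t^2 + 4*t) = t^2 - 4*t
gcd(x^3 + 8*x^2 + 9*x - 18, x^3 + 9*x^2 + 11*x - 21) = x^2 + 2*x - 3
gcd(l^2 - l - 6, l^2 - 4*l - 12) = l + 2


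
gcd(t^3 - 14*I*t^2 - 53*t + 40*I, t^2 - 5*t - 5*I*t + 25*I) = t - 5*I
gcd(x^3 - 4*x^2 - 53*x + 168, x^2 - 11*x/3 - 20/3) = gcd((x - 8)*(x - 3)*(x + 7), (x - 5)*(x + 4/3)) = 1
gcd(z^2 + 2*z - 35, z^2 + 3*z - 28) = z + 7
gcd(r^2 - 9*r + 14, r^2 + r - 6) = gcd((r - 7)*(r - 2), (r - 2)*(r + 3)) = r - 2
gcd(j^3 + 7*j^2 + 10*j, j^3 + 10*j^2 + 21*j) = j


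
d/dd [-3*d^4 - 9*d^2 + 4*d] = -12*d^3 - 18*d + 4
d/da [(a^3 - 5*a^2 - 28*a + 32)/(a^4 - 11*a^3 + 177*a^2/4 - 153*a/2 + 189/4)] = 4*(-4*a^5 + 28*a^4 + 377*a^3 - 2457*a^2 + 3906*a - 1500)/(16*a^7 - 304*a^6 + 2440*a^5 - 10704*a^4 + 27657*a^3 - 41985*a^2 + 34587*a - 11907)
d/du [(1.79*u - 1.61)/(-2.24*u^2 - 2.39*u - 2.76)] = (4.0096*u^2 - 7.2128*u - 8.7883)/(5.0176*u^4 + 10.7072*u^3 + 18.0769*u^2 + 13.1928*u + 7.6176)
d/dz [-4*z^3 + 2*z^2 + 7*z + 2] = -12*z^2 + 4*z + 7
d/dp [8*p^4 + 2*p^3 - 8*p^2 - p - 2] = 32*p^3 + 6*p^2 - 16*p - 1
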